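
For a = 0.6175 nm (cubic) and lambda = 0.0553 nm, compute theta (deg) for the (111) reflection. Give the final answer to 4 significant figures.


d = a / sqrt(h^2+k^2+l^2)
d = 0.6175 / sqrt(3) = 0.356514 nm
lambda = 2*d*sin(theta)  =>  sin(theta) = lambda / (2*d)
sin(theta) = 0.0553 / (2 * 0.356514) = 0.0775566
theta = 4.448 deg


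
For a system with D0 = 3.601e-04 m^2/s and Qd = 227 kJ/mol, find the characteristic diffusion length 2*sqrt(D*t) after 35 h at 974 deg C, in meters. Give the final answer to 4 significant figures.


Step 1: D = D0 * exp(-Qd/(R*T))
T = 1247.15 K
D = 3.601e-04 * exp(-227e3 / (8.314 * 1247.15)) = 1.11839e-13 m^2/s
Step 2: L = 2*sqrt(D*t)
t = 35 h = 126000 s
L = 2*sqrt(1.11839e-13 * 126000) = 2.374e-04 m


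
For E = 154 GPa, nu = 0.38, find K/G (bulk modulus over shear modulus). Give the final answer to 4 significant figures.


G = E / (2*(1+nu))
G = 154 / (2*(1+0.38)) = 55.7971 GPa
K = E / (3*(1-2*nu))
K = 154 / (3*(1-2*0.38)) = 213.889 GPa
K/G = 213.889 / 55.7971 = 3.833


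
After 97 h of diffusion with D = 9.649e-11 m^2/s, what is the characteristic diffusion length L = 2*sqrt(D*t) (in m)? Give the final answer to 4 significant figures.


t = 97 hr = 349200 s
Diffusion length = 2*sqrt(D*t)
= 2*sqrt(9.649e-11 * 349200)
= 0.01161 m


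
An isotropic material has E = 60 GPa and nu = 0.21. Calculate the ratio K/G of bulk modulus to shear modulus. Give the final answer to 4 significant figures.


G = E / (2*(1+nu))
G = 60 / (2*(1+0.21)) = 24.7934 GPa
K = E / (3*(1-2*nu))
K = 60 / (3*(1-2*0.21)) = 34.4828 GPa
K/G = 34.4828 / 24.7934 = 1.391


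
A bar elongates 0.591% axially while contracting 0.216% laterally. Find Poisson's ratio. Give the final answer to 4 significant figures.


nu = -epsilon_lat / epsilon_axial
Lateral strain is contraction (negative), so using magnitudes:
nu = 0.216 / 0.591
nu = 0.3655


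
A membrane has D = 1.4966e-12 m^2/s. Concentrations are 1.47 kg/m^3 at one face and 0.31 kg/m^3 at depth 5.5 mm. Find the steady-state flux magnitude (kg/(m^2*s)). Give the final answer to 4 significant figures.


J = -D * (dC/dx) = D * (C1 - C2) / dx
J = 1.4966e-12 * (1.47 - 0.31) / 5.5e-03
J = 3.156e-10 kg/(m^2*s)


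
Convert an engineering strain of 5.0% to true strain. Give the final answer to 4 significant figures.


epsilon_true = ln(1 + epsilon_eng)
epsilon_true = ln(1 + 0.05)
epsilon_true = 0.04879


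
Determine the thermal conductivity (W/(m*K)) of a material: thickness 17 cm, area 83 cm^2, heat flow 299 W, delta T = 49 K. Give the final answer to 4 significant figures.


k = Q*L / (A*dT)
L = 0.17 m, A = 8.3e-03 m^2
k = 299 * 0.17 / (8.3e-03 * 49)
k = 125 W/(m*K)


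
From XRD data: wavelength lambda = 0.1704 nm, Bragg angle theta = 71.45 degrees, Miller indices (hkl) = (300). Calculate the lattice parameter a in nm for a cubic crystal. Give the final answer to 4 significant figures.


d = lambda / (2*sin(theta))
d = 0.1704 / (2*sin(71.45 deg))
d = 0.089869 nm
a = d * sqrt(h^2+k^2+l^2) = 0.089869 * sqrt(9)
a = 0.2696 nm


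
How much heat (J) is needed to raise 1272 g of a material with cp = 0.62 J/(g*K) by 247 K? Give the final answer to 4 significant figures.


Q = m * cp * dT
Q = 1272 * 0.62 * 247
Q = 194800 J


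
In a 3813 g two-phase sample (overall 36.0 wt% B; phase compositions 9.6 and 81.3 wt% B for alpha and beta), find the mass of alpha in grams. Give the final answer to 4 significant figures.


f_alpha = (C_beta - C0) / (C_beta - C_alpha)
f_alpha = (81.3 - 36.0) / (81.3 - 9.6) = 0.631799
m_alpha = f_alpha * m_total = 0.631799 * 3813 = 2409 g


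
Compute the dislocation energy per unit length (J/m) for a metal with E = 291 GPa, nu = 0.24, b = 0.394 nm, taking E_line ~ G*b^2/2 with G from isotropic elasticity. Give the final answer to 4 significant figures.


Step 1: G = E / (2*(1+nu))
G = 291 / (2*(1+0.24)) = 117.339 GPa = 1.17339e+11 Pa
Step 2: E_line = G*b^2/2
b = 0.394 nm = 3.94e-10 m
E_line = 0.5 * 1.17339e+11 * (3.94e-10)^2 = 9.108e-09 J/m


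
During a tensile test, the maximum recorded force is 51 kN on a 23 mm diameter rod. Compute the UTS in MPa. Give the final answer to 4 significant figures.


A0 = pi*(d/2)^2 = pi*(23/2)^2 = 415.476 mm^2
UTS = F_max / A0 = 51*1000 / 415.476
UTS = 122.8 MPa


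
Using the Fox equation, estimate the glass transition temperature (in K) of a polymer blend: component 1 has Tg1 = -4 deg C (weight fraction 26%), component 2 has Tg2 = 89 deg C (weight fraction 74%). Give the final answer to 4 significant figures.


1/Tg = w1/Tg1 + w2/Tg2 (in Kelvin)
Tg1 = 269.15 K, Tg2 = 362.15 K
1/Tg = 0.26/269.15 + 0.74/362.15
Tg = 332.3 K


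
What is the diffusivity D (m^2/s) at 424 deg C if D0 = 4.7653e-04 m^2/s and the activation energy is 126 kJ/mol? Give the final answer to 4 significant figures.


D = D0 * exp(-Qd / (R*T))
T = 697.15 K
D = 4.7653e-04 * exp(-126e3 / (8.314 * 697.15))
D = 1.726e-13 m^2/s


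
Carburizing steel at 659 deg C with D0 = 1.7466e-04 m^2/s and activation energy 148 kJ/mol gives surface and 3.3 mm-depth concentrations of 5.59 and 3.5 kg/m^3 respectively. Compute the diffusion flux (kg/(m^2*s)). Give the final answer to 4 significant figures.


Step 1: D = D0 * exp(-Qd/(R*T))
T = 659 + 273.15 = 932.15 K
D = 1.7466e-04 * exp(-148e3 / (8.314 * 932.15)) = 8.88091e-13 m^2/s
Step 2: J = D * (C1 - C2) / dx
J = 8.88091e-13 * (5.59 - 3.5) / 3.3e-03
J = 5.625e-10 kg/(m^2*s)


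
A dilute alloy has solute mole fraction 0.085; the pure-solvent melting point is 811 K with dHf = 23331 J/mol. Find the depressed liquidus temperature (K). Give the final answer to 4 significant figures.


dT = R*Tm^2*x / dHf
dT = 8.314 * 811^2 * 0.085 / 23331
dT = 19.9222 K
T_new = 811 - 19.9222 = 791.1 K


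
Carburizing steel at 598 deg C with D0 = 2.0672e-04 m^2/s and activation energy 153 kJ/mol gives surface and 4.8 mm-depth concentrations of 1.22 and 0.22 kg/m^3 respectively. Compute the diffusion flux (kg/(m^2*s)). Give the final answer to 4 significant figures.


Step 1: D = D0 * exp(-Qd/(R*T))
T = 598 + 273.15 = 871.15 K
D = 2.0672e-04 * exp(-153e3 / (8.314 * 871.15)) = 1.38384e-13 m^2/s
Step 2: J = D * (C1 - C2) / dx
J = 1.38384e-13 * (1.22 - 0.22) / 4.8e-03
J = 2.883e-11 kg/(m^2*s)


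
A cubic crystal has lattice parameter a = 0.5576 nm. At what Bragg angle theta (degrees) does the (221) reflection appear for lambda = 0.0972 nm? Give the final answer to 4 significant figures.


d = a / sqrt(h^2+k^2+l^2)
d = 0.5576 / sqrt(9) = 0.185867 nm
lambda = 2*d*sin(theta)  =>  sin(theta) = lambda / (2*d)
sin(theta) = 0.0972 / (2 * 0.185867) = 0.261478
theta = 15.16 deg


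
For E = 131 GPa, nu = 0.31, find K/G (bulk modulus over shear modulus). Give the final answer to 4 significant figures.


G = E / (2*(1+nu))
G = 131 / (2*(1+0.31)) = 50 GPa
K = E / (3*(1-2*nu))
K = 131 / (3*(1-2*0.31)) = 114.912 GPa
K/G = 114.912 / 50 = 2.298


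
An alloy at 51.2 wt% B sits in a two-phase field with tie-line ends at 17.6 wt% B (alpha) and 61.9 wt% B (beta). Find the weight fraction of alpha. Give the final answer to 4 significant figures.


f_alpha = (C_beta - C0) / (C_beta - C_alpha)
f_alpha = (61.9 - 51.2) / (61.9 - 17.6)
f_alpha = 0.2415


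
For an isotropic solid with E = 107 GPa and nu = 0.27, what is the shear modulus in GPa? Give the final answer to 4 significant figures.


G = E / (2*(1+nu))
G = 107 / (2*(1+0.27))
G = 42.13 GPa


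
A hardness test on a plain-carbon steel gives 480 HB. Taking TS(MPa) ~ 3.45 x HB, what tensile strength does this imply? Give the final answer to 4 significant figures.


TS (MPa) = 3.45 * HB
TS = 3.45 * 480
TS = 1656 MPa


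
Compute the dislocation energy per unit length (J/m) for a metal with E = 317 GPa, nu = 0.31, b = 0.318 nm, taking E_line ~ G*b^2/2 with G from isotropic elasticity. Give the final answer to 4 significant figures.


Step 1: G = E / (2*(1+nu))
G = 317 / (2*(1+0.31)) = 120.992 GPa = 1.20992e+11 Pa
Step 2: E_line = G*b^2/2
b = 0.318 nm = 3.18e-10 m
E_line = 0.5 * 1.20992e+11 * (3.18e-10)^2 = 6.118e-09 J/m


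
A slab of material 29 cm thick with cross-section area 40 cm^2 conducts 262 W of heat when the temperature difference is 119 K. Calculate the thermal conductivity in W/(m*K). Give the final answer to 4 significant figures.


k = Q*L / (A*dT)
L = 0.29 m, A = 4e-03 m^2
k = 262 * 0.29 / (4e-03 * 119)
k = 159.6 W/(m*K)


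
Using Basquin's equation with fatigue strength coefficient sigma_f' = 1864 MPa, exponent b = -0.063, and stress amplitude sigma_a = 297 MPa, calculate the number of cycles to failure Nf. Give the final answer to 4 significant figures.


sigma_a = sigma_f' * (2*Nf)^b
2*Nf = (sigma_a / sigma_f')^(1/b)
2*Nf = (297 / 1864)^(1/-0.063)
2*Nf = 4.5892e+12
Nf = 2.295e+12 cycles


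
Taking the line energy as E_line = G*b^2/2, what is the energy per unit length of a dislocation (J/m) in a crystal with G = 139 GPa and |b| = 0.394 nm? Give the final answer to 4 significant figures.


E = G*b^2/2
b = 0.394 nm = 3.94e-10 m
G = 139 GPa = 1.39e+11 Pa
E = 0.5 * 1.39e+11 * (3.94e-10)^2
E = 1.079e-08 J/m


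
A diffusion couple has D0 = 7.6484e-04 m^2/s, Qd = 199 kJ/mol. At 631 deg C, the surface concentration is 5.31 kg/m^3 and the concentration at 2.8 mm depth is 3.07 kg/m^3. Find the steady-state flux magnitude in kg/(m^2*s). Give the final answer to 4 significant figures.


Step 1: D = D0 * exp(-Qd/(R*T))
T = 631 + 273.15 = 904.15 K
D = 7.6484e-04 * exp(-199e3 / (8.314 * 904.15)) = 2.43505e-15 m^2/s
Step 2: J = D * (C1 - C2) / dx
J = 2.43505e-15 * (5.31 - 3.07) / 2.8e-03
J = 1.948e-12 kg/(m^2*s)


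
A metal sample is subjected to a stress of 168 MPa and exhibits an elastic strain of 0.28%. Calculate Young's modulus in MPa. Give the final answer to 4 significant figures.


E = sigma / epsilon
epsilon = 0.28% = 2.8e-03
E = 168 / 2.8e-03
E = 60000 MPa


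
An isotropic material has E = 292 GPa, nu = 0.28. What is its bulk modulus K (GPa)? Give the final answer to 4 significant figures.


K = E / (3*(1-2*nu))
K = 292 / (3*(1-2*0.28))
K = 221.2 GPa


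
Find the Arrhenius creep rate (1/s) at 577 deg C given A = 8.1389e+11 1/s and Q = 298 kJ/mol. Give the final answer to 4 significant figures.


rate = A * exp(-Q / (R*T))
T = 577 + 273.15 = 850.15 K
rate = 8.1389e+11 * exp(-298e3 / (8.314 * 850.15))
rate = 3.984e-07 1/s


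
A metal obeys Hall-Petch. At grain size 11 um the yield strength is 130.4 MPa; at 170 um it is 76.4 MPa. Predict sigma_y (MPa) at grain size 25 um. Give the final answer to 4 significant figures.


sigma_y = sigma0 + k / sqrt(d)
1/sqrt(d1) = 1/sqrt(1.1e-05) = 301.511;  1/sqrt(d2) = 76.6965
k = (sigma1 - sigma2) / (1/sqrt(d1) - 1/sqrt(d2)) = (130.4 - 76.4) / (301.511 - 76.6965) = 0.240198 MPa*m^0.5
sigma0 = sigma1 - k/sqrt(d1) = 130.4 - 0.240198*301.511 = 57.9777 MPa
sigma_y(d3) = 57.9777 + 0.240198 / sqrt(2.5e-05) = 106 MPa


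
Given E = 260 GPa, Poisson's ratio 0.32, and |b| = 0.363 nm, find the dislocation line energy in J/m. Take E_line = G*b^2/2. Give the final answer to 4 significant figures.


Step 1: G = E / (2*(1+nu))
G = 260 / (2*(1+0.32)) = 98.4848 GPa = 9.84848e+10 Pa
Step 2: E_line = G*b^2/2
b = 0.363 nm = 3.63e-10 m
E_line = 0.5 * 9.84848e+10 * (3.63e-10)^2 = 6.489e-09 J/m


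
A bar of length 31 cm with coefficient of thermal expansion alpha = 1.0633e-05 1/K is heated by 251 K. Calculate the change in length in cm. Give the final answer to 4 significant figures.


dL = L0 * alpha * dT
dL = 31 * 1.0633e-05 * 251
dL = 0.08274 cm


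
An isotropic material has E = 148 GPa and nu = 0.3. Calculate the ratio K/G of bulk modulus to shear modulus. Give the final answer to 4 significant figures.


G = E / (2*(1+nu))
G = 148 / (2*(1+0.3)) = 56.9231 GPa
K = E / (3*(1-2*nu))
K = 148 / (3*(1-2*0.3)) = 123.333 GPa
K/G = 123.333 / 56.9231 = 2.167


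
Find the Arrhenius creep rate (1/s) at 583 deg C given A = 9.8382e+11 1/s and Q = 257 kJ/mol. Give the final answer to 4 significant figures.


rate = A * exp(-Q / (R*T))
T = 583 + 273.15 = 856.15 K
rate = 9.8382e+11 * exp(-257e3 / (8.314 * 856.15))
rate = 2.054e-04 1/s


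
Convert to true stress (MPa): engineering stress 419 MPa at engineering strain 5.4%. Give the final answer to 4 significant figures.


sigma_true = sigma_eng * (1 + epsilon_eng)
sigma_true = 419 * (1 + 0.054)
sigma_true = 441.6 MPa


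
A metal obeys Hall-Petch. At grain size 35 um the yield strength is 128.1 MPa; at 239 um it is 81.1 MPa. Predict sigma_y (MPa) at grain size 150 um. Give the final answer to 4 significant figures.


sigma_y = sigma0 + k / sqrt(d)
1/sqrt(d1) = 1/sqrt(3.5e-05) = 169.031;  1/sqrt(d2) = 64.6846
k = (sigma1 - sigma2) / (1/sqrt(d1) - 1/sqrt(d2)) = (128.1 - 81.1) / (169.031 - 64.6846) = 0.450424 MPa*m^0.5
sigma0 = sigma1 - k/sqrt(d1) = 128.1 - 0.450424*169.031 = 51.9645 MPa
sigma_y(d3) = 51.9645 + 0.450424 / sqrt(1.5e-04) = 88.74 MPa


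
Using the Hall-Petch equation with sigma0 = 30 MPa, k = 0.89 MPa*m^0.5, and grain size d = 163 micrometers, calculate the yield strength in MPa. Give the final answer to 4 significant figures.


sigma_y = sigma0 + k / sqrt(d)
d = 163 um = 1.63e-04 m
sigma_y = 30 + 0.89 / sqrt(1.63e-04)
sigma_y = 99.71 MPa


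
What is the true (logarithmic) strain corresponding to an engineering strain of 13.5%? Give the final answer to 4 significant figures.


epsilon_true = ln(1 + epsilon_eng)
epsilon_true = ln(1 + 0.135)
epsilon_true = 0.1266


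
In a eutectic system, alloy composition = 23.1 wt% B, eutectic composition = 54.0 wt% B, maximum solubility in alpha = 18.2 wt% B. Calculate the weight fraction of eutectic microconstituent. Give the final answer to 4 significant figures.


f_primary = (C_e - C0) / (C_e - C_alpha_max)
f_primary = (54.0 - 23.1) / (54.0 - 18.2)
f_primary = 0.863128
f_eutectic = 1 - 0.863128 = 0.1369


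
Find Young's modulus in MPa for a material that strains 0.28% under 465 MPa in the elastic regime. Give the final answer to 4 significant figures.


E = sigma / epsilon
epsilon = 0.28% = 2.8e-03
E = 465 / 2.8e-03
E = 166100 MPa


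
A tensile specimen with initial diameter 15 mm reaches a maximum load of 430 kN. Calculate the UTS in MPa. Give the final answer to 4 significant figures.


A0 = pi*(d/2)^2 = pi*(15/2)^2 = 176.715 mm^2
UTS = F_max / A0 = 430*1000 / 176.715
UTS = 2433 MPa


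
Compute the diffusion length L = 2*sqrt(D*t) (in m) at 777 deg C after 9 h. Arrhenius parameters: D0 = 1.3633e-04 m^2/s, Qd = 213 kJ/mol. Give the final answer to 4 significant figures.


Step 1: D = D0 * exp(-Qd/(R*T))
T = 1050.15 K
D = 1.3633e-04 * exp(-213e3 / (8.314 * 1050.15)) = 3.4638e-15 m^2/s
Step 2: L = 2*sqrt(D*t)
t = 9 h = 32400 s
L = 2*sqrt(3.4638e-15 * 32400) = 2.119e-05 m


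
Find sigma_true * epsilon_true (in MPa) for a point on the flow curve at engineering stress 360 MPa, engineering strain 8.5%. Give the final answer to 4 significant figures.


sigma_true = sigma_eng * (1 + epsilon_eng)
sigma_true = 360 * (1 + 0.085) = 390.6 MPa
epsilon_true = ln(1 + epsilon_eng)
epsilon_true = ln(1 + 0.085) = 0.08158
sigma_true * epsilon_true = 390.6 * 0.08158 = 31.87 MPa


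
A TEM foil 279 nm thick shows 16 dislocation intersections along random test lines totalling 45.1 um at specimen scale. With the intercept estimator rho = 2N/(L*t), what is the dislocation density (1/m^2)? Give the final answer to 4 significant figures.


rho = 2N / (L * t)
L = 45.1 um = 4.51e-05 m, t = 279 nm = 2.79e-07 m
rho = 2 * 16 / (4.51e-05 * 2.79e-07)
rho = 2.543e+12 1/m^2


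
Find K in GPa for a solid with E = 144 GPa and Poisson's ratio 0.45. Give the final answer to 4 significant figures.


K = E / (3*(1-2*nu))
K = 144 / (3*(1-2*0.45))
K = 480 GPa


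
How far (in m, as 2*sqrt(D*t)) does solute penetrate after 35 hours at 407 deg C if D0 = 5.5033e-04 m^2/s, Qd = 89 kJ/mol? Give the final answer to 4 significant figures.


Step 1: D = D0 * exp(-Qd/(R*T))
T = 680.15 K
D = 5.5033e-04 * exp(-89e3 / (8.314 * 680.15)) = 8.04066e-11 m^2/s
Step 2: L = 2*sqrt(D*t)
t = 35 h = 126000 s
L = 2*sqrt(8.04066e-11 * 126000) = 6.366e-03 m


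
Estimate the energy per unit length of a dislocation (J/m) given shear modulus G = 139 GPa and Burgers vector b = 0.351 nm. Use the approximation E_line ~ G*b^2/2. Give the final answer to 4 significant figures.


E = G*b^2/2
b = 0.351 nm = 3.51e-10 m
G = 139 GPa = 1.39e+11 Pa
E = 0.5 * 1.39e+11 * (3.51e-10)^2
E = 8.562e-09 J/m


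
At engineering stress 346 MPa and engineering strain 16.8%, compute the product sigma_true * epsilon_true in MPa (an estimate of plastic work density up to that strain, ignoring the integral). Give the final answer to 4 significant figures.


sigma_true = sigma_eng * (1 + epsilon_eng)
sigma_true = 346 * (1 + 0.168) = 404.128 MPa
epsilon_true = ln(1 + epsilon_eng)
epsilon_true = ln(1 + 0.168) = 0.155293
sigma_true * epsilon_true = 404.128 * 0.155293 = 62.76 MPa


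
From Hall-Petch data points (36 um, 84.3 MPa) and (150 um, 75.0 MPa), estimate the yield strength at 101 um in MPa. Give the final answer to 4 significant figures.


sigma_y = sigma0 + k / sqrt(d)
1/sqrt(d1) = 1/sqrt(3.6e-05) = 166.667;  1/sqrt(d2) = 81.6497
k = (sigma1 - sigma2) / (1/sqrt(d1) - 1/sqrt(d2)) = (84.3 - 75.0) / (166.667 - 81.6497) = 0.10939 MPa*m^0.5
sigma0 = sigma1 - k/sqrt(d1) = 84.3 - 0.10939*166.667 = 66.0684 MPa
sigma_y(d3) = 66.0684 + 0.10939 / sqrt(1.01e-04) = 76.95 MPa


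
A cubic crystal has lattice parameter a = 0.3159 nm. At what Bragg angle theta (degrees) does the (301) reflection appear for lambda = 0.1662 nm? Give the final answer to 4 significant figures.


d = a / sqrt(h^2+k^2+l^2)
d = 0.3159 / sqrt(10) = 0.0998964 nm
lambda = 2*d*sin(theta)  =>  sin(theta) = lambda / (2*d)
sin(theta) = 0.1662 / (2 * 0.0998964) = 0.831862
theta = 56.29 deg


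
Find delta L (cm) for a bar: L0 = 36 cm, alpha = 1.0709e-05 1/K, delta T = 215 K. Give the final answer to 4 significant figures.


dL = L0 * alpha * dT
dL = 36 * 1.0709e-05 * 215
dL = 0.08289 cm


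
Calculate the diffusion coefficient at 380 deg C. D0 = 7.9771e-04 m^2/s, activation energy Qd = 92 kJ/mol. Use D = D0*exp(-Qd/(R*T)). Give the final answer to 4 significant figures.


D = D0 * exp(-Qd / (R*T))
T = 653.15 K
D = 7.9771e-04 * exp(-92e3 / (8.314 * 653.15))
D = 3.5e-11 m^2/s


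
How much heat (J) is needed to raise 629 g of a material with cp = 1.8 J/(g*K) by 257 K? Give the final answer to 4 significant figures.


Q = m * cp * dT
Q = 629 * 1.8 * 257
Q = 291000 J


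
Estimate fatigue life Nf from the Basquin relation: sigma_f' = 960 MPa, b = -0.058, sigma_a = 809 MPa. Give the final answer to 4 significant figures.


sigma_a = sigma_f' * (2*Nf)^b
2*Nf = (sigma_a / sigma_f')^(1/b)
2*Nf = (809 / 960)^(1/-0.058)
2*Nf = 19.1173
Nf = 9.559 cycles


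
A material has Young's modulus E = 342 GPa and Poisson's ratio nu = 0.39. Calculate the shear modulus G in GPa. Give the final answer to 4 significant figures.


G = E / (2*(1+nu))
G = 342 / (2*(1+0.39))
G = 123 GPa


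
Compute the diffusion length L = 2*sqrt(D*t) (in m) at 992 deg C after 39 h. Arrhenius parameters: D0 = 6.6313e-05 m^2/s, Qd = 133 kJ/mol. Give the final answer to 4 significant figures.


Step 1: D = D0 * exp(-Qd/(R*T))
T = 1265.15 K
D = 6.6313e-05 * exp(-133e3 / (8.314 * 1265.15)) = 2.13889e-10 m^2/s
Step 2: L = 2*sqrt(D*t)
t = 39 h = 140400 s
L = 2*sqrt(2.13889e-10 * 140400) = 0.01096 m


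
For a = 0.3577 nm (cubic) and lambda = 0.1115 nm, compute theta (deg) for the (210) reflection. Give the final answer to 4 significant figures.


d = a / sqrt(h^2+k^2+l^2)
d = 0.3577 / sqrt(5) = 0.159968 nm
lambda = 2*d*sin(theta)  =>  sin(theta) = lambda / (2*d)
sin(theta) = 0.1115 / (2 * 0.159968) = 0.348507
theta = 20.4 deg


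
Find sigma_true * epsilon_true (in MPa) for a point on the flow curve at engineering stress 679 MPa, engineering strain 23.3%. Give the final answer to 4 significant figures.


sigma_true = sigma_eng * (1 + epsilon_eng)
sigma_true = 679 * (1 + 0.233) = 837.207 MPa
epsilon_true = ln(1 + epsilon_eng)
epsilon_true = ln(1 + 0.233) = 0.20945
sigma_true * epsilon_true = 837.207 * 0.20945 = 175.4 MPa


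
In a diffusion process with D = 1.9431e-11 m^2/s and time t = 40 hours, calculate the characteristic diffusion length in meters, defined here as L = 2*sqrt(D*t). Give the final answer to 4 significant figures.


t = 40 hr = 144000 s
Diffusion length = 2*sqrt(D*t)
= 2*sqrt(1.9431e-11 * 144000)
= 3.345e-03 m


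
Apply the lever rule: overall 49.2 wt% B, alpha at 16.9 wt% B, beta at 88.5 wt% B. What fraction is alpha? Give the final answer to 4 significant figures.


f_alpha = (C_beta - C0) / (C_beta - C_alpha)
f_alpha = (88.5 - 49.2) / (88.5 - 16.9)
f_alpha = 0.5489


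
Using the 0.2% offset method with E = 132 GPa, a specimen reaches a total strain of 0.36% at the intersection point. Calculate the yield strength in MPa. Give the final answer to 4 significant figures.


Offset strain = 0.002
Elastic strain at yield = total_strain - offset = 3.6e-03 - 0.002 = 1.6e-03
sigma_y = E * elastic_strain = 132000 * 1.6e-03
sigma_y = 211.2 MPa


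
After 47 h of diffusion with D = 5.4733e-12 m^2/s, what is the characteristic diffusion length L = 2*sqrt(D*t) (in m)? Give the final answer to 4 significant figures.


t = 47 hr = 169200 s
Diffusion length = 2*sqrt(D*t)
= 2*sqrt(5.4733e-12 * 169200)
= 1.925e-03 m


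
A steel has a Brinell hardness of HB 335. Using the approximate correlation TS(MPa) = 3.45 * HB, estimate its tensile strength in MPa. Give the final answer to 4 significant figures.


TS (MPa) = 3.45 * HB
TS = 3.45 * 335
TS = 1156 MPa


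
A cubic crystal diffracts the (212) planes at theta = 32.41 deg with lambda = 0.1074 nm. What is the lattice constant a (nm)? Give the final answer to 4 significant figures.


d = lambda / (2*sin(theta))
d = 0.1074 / (2*sin(32.41 deg))
d = 0.100191 nm
a = d * sqrt(h^2+k^2+l^2) = 0.100191 * sqrt(9)
a = 0.3006 nm


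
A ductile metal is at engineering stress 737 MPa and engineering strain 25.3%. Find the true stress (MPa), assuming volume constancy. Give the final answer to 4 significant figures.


sigma_true = sigma_eng * (1 + epsilon_eng)
sigma_true = 737 * (1 + 0.253)
sigma_true = 923.5 MPa


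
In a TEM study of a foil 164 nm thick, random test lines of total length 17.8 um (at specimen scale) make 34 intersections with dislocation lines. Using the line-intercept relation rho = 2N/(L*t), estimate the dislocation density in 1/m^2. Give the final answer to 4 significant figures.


rho = 2N / (L * t)
L = 17.8 um = 1.78e-05 m, t = 164 nm = 1.64e-07 m
rho = 2 * 34 / (1.78e-05 * 1.64e-07)
rho = 2.329e+13 1/m^2


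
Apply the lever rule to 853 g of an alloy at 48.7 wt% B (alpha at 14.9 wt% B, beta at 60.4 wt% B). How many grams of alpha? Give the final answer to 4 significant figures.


f_alpha = (C_beta - C0) / (C_beta - C_alpha)
f_alpha = (60.4 - 48.7) / (60.4 - 14.9) = 0.257143
m_alpha = f_alpha * m_total = 0.257143 * 853 = 219.3 g


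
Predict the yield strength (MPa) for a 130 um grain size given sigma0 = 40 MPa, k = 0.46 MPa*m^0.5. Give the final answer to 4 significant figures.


sigma_y = sigma0 + k / sqrt(d)
d = 130 um = 1.3e-04 m
sigma_y = 40 + 0.46 / sqrt(1.3e-04)
sigma_y = 80.34 MPa


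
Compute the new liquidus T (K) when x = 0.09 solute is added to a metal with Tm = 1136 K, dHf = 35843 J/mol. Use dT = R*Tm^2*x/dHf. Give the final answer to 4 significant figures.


dT = R*Tm^2*x / dHf
dT = 8.314 * 1136^2 * 0.09 / 35843
dT = 26.9404 K
T_new = 1136 - 26.9404 = 1109 K


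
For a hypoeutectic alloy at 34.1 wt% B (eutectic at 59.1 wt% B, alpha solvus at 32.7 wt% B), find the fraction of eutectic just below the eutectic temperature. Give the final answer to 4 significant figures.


f_primary = (C_e - C0) / (C_e - C_alpha_max)
f_primary = (59.1 - 34.1) / (59.1 - 32.7)
f_primary = 0.94697
f_eutectic = 1 - 0.94697 = 0.05303


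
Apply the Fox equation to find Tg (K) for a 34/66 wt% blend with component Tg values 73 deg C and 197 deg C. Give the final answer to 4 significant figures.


1/Tg = w1/Tg1 + w2/Tg2 (in Kelvin)
Tg1 = 346.15 K, Tg2 = 470.15 K
1/Tg = 0.34/346.15 + 0.66/470.15
Tg = 419.1 K


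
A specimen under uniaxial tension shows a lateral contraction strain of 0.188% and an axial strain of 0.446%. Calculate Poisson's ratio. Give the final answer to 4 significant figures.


nu = -epsilon_lat / epsilon_axial
Lateral strain is contraction (negative), so using magnitudes:
nu = 0.188 / 0.446
nu = 0.4215


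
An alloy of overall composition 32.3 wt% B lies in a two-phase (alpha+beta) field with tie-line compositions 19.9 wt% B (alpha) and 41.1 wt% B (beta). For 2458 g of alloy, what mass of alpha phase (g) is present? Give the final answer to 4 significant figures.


f_alpha = (C_beta - C0) / (C_beta - C_alpha)
f_alpha = (41.1 - 32.3) / (41.1 - 19.9) = 0.415094
m_alpha = f_alpha * m_total = 0.415094 * 2458 = 1020 g


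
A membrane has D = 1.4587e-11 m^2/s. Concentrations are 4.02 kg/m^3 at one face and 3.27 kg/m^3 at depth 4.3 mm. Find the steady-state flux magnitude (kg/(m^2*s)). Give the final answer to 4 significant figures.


J = -D * (dC/dx) = D * (C1 - C2) / dx
J = 1.4587e-11 * (4.02 - 3.27) / 4.3e-03
J = 2.544e-09 kg/(m^2*s)


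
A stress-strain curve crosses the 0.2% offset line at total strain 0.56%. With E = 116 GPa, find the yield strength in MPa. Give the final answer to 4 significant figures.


Offset strain = 0.002
Elastic strain at yield = total_strain - offset = 5.6e-03 - 0.002 = 3.6e-03
sigma_y = E * elastic_strain = 116000 * 3.6e-03
sigma_y = 417.6 MPa


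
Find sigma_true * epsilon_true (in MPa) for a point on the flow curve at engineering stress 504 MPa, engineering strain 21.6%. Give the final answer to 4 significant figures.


sigma_true = sigma_eng * (1 + epsilon_eng)
sigma_true = 504 * (1 + 0.216) = 612.864 MPa
epsilon_true = ln(1 + epsilon_eng)
epsilon_true = ln(1 + 0.216) = 0.195567
sigma_true * epsilon_true = 612.864 * 0.195567 = 119.9 MPa


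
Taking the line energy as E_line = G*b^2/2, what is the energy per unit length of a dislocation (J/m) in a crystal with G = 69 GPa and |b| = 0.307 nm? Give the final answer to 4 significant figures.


E = G*b^2/2
b = 0.307 nm = 3.07e-10 m
G = 69 GPa = 6.9e+10 Pa
E = 0.5 * 6.9e+10 * (3.07e-10)^2
E = 3.252e-09 J/m


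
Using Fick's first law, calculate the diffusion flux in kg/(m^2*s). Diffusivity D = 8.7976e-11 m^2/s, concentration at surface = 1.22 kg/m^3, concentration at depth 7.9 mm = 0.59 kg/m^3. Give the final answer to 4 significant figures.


J = -D * (dC/dx) = D * (C1 - C2) / dx
J = 8.7976e-11 * (1.22 - 0.59) / 7.9e-03
J = 7.016e-09 kg/(m^2*s)


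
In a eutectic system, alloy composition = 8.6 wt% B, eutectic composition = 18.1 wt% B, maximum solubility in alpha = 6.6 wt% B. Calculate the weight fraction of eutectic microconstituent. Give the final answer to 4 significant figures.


f_primary = (C_e - C0) / (C_e - C_alpha_max)
f_primary = (18.1 - 8.6) / (18.1 - 6.6)
f_primary = 0.826087
f_eutectic = 1 - 0.826087 = 0.1739


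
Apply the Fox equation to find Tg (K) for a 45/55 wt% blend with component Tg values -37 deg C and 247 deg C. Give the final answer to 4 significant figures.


1/Tg = w1/Tg1 + w2/Tg2 (in Kelvin)
Tg1 = 236.15 K, Tg2 = 520.15 K
1/Tg = 0.45/236.15 + 0.55/520.15
Tg = 337.5 K


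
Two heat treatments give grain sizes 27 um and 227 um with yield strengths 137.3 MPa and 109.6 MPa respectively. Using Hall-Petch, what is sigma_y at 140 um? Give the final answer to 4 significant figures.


sigma_y = sigma0 + k / sqrt(d)
1/sqrt(d1) = 1/sqrt(2.7e-05) = 192.45;  1/sqrt(d2) = 66.3723
k = (sigma1 - sigma2) / (1/sqrt(d1) - 1/sqrt(d2)) = (137.3 - 109.6) / (192.45 - 66.3723) = 0.219706 MPa*m^0.5
sigma0 = sigma1 - k/sqrt(d1) = 137.3 - 0.219706*192.45 = 95.0176 MPa
sigma_y(d3) = 95.0176 + 0.219706 / sqrt(1.4e-04) = 113.6 MPa


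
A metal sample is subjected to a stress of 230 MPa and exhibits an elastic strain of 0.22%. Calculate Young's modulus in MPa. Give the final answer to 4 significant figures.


E = sigma / epsilon
epsilon = 0.22% = 2.2e-03
E = 230 / 2.2e-03
E = 104500 MPa


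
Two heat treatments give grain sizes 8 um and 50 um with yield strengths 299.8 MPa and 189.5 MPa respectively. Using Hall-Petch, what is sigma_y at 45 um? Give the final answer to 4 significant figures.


sigma_y = sigma0 + k / sqrt(d)
1/sqrt(d1) = 1/sqrt(8e-06) = 353.553;  1/sqrt(d2) = 141.421
k = (sigma1 - sigma2) / (1/sqrt(d1) - 1/sqrt(d2)) = (299.8 - 189.5) / (353.553 - 141.421) = 0.519959 MPa*m^0.5
sigma0 = sigma1 - k/sqrt(d1) = 299.8 - 0.519959*353.553 = 115.967 MPa
sigma_y(d3) = 115.967 + 0.519959 / sqrt(4.5e-05) = 193.5 MPa


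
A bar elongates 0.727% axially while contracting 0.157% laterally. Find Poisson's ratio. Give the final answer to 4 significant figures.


nu = -epsilon_lat / epsilon_axial
Lateral strain is contraction (negative), so using magnitudes:
nu = 0.157 / 0.727
nu = 0.216


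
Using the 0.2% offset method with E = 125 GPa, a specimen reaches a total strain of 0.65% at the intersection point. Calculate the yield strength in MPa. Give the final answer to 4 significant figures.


Offset strain = 0.002
Elastic strain at yield = total_strain - offset = 6.5e-03 - 0.002 = 4.5e-03
sigma_y = E * elastic_strain = 125000 * 4.5e-03
sigma_y = 562.5 MPa


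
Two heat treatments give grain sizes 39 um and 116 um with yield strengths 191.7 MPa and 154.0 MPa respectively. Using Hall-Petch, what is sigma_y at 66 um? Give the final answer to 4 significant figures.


sigma_y = sigma0 + k / sqrt(d)
1/sqrt(d1) = 1/sqrt(3.9e-05) = 160.128;  1/sqrt(d2) = 92.8477
k = (sigma1 - sigma2) / (1/sqrt(d1) - 1/sqrt(d2)) = (191.7 - 154.0) / (160.128 - 92.8477) = 0.560341 MPa*m^0.5
sigma0 = sigma1 - k/sqrt(d1) = 191.7 - 0.560341*160.128 = 101.974 MPa
sigma_y(d3) = 101.974 + 0.560341 / sqrt(6.6e-05) = 170.9 MPa


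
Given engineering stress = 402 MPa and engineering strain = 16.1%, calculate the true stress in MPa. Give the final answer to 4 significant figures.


sigma_true = sigma_eng * (1 + epsilon_eng)
sigma_true = 402 * (1 + 0.161)
sigma_true = 466.7 MPa


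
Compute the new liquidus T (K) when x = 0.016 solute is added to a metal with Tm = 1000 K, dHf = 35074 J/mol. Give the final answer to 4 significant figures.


dT = R*Tm^2*x / dHf
dT = 8.314 * 1000^2 * 0.016 / 35074
dT = 3.79267 K
T_new = 1000 - 3.79267 = 996.2 K


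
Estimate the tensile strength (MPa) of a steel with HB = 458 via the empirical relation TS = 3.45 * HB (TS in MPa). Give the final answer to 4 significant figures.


TS (MPa) = 3.45 * HB
TS = 3.45 * 458
TS = 1580 MPa


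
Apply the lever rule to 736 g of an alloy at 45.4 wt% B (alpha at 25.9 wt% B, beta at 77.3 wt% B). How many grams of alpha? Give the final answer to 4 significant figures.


f_alpha = (C_beta - C0) / (C_beta - C_alpha)
f_alpha = (77.3 - 45.4) / (77.3 - 25.9) = 0.620623
m_alpha = f_alpha * m_total = 0.620623 * 736 = 456.8 g


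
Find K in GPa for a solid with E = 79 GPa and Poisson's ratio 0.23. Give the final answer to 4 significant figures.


K = E / (3*(1-2*nu))
K = 79 / (3*(1-2*0.23))
K = 48.77 GPa


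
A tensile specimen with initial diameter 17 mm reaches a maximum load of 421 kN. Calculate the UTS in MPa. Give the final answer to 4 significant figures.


A0 = pi*(d/2)^2 = pi*(17/2)^2 = 226.98 mm^2
UTS = F_max / A0 = 421*1000 / 226.98
UTS = 1855 MPa


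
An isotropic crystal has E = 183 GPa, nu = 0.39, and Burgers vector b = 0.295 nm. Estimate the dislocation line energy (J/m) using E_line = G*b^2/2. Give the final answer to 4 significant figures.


Step 1: G = E / (2*(1+nu))
G = 183 / (2*(1+0.39)) = 65.8273 GPa = 6.58273e+10 Pa
Step 2: E_line = G*b^2/2
b = 0.295 nm = 2.95e-10 m
E_line = 0.5 * 6.58273e+10 * (2.95e-10)^2 = 2.864e-09 J/m


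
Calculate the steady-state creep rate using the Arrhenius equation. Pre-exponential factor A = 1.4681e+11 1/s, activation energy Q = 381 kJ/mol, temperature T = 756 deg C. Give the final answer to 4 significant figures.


rate = A * exp(-Q / (R*T))
T = 756 + 273.15 = 1029.15 K
rate = 1.4681e+11 * exp(-381e3 / (8.314 * 1029.15))
rate = 6.735e-09 1/s


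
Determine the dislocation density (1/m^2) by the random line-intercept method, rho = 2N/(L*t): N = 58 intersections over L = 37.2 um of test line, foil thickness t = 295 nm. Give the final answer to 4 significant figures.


rho = 2N / (L * t)
L = 37.2 um = 3.72e-05 m, t = 295 nm = 2.95e-07 m
rho = 2 * 58 / (3.72e-05 * 2.95e-07)
rho = 1.057e+13 1/m^2


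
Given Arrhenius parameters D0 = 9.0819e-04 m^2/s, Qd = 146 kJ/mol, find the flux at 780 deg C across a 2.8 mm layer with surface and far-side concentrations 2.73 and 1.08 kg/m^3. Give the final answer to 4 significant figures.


Step 1: D = D0 * exp(-Qd/(R*T))
T = 780 + 273.15 = 1053.15 K
D = 9.0819e-04 * exp(-146e3 / (8.314 * 1053.15)) = 5.20639e-11 m^2/s
Step 2: J = D * (C1 - C2) / dx
J = 5.20639e-11 * (2.73 - 1.08) / 2.8e-03
J = 3.068e-08 kg/(m^2*s)


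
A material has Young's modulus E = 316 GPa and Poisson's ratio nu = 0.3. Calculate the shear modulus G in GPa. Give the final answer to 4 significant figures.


G = E / (2*(1+nu))
G = 316 / (2*(1+0.3))
G = 121.5 GPa


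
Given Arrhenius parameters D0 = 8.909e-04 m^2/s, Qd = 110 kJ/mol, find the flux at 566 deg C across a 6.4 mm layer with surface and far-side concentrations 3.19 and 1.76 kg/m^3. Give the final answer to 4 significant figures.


Step 1: D = D0 * exp(-Qd/(R*T))
T = 566 + 273.15 = 839.15 K
D = 8.909e-04 * exp(-110e3 / (8.314 * 839.15)) = 1.26591e-10 m^2/s
Step 2: J = D * (C1 - C2) / dx
J = 1.26591e-10 * (3.19 - 1.76) / 6.4e-03
J = 2.829e-08 kg/(m^2*s)


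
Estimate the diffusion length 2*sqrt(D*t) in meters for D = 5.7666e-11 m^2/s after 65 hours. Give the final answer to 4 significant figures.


t = 65 hr = 234000 s
Diffusion length = 2*sqrt(D*t)
= 2*sqrt(5.7666e-11 * 234000)
= 7.347e-03 m


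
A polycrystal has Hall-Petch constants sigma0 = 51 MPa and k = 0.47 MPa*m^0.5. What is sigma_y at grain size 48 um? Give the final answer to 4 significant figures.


sigma_y = sigma0 + k / sqrt(d)
d = 48 um = 4.8e-05 m
sigma_y = 51 + 0.47 / sqrt(4.8e-05)
sigma_y = 118.8 MPa


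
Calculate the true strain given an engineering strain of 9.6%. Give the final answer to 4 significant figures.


epsilon_true = ln(1 + epsilon_eng)
epsilon_true = ln(1 + 0.096)
epsilon_true = 0.09167


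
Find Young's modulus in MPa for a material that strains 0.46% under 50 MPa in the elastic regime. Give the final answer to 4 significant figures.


E = sigma / epsilon
epsilon = 0.46% = 4.6e-03
E = 50 / 4.6e-03
E = 10870 MPa


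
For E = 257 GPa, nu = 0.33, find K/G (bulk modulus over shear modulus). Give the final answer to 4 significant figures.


G = E / (2*(1+nu))
G = 257 / (2*(1+0.33)) = 96.6165 GPa
K = E / (3*(1-2*nu))
K = 257 / (3*(1-2*0.33)) = 251.961 GPa
K/G = 251.961 / 96.6165 = 2.608


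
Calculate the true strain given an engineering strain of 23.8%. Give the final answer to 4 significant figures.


epsilon_true = ln(1 + epsilon_eng)
epsilon_true = ln(1 + 0.238)
epsilon_true = 0.2135


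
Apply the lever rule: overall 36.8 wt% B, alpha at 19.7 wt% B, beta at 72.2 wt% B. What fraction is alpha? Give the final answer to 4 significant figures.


f_alpha = (C_beta - C0) / (C_beta - C_alpha)
f_alpha = (72.2 - 36.8) / (72.2 - 19.7)
f_alpha = 0.6743


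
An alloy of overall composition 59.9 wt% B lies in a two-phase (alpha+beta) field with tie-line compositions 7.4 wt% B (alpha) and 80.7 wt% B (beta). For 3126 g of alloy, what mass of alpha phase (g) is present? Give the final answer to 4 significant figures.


f_alpha = (C_beta - C0) / (C_beta - C_alpha)
f_alpha = (80.7 - 59.9) / (80.7 - 7.4) = 0.283765
m_alpha = f_alpha * m_total = 0.283765 * 3126 = 887.1 g


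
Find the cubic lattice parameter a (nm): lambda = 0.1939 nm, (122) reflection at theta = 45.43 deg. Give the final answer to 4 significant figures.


d = lambda / (2*sin(theta))
d = 0.1939 / (2*sin(45.43 deg))
d = 0.13609 nm
a = d * sqrt(h^2+k^2+l^2) = 0.13609 * sqrt(9)
a = 0.4083 nm


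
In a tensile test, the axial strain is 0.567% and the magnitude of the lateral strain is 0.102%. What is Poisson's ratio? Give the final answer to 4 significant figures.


nu = -epsilon_lat / epsilon_axial
Lateral strain is contraction (negative), so using magnitudes:
nu = 0.102 / 0.567
nu = 0.1799


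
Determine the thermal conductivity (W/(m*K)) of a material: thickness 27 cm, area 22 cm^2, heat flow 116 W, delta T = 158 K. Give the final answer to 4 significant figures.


k = Q*L / (A*dT)
L = 0.27 m, A = 2.2e-03 m^2
k = 116 * 0.27 / (2.2e-03 * 158)
k = 90.1 W/(m*K)


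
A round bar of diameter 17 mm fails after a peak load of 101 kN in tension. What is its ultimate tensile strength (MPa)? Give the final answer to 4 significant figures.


A0 = pi*(d/2)^2 = pi*(17/2)^2 = 226.98 mm^2
UTS = F_max / A0 = 101*1000 / 226.98
UTS = 445 MPa


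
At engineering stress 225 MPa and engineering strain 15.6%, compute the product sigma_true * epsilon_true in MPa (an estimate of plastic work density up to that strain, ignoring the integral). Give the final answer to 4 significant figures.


sigma_true = sigma_eng * (1 + epsilon_eng)
sigma_true = 225 * (1 + 0.156) = 260.1 MPa
epsilon_true = ln(1 + epsilon_eng)
epsilon_true = ln(1 + 0.156) = 0.144966
sigma_true * epsilon_true = 260.1 * 0.144966 = 37.71 MPa


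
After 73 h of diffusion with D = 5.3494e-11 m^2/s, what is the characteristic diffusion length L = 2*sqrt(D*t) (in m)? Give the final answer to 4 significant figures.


t = 73 hr = 262800 s
Diffusion length = 2*sqrt(D*t)
= 2*sqrt(5.3494e-11 * 262800)
= 7.499e-03 m


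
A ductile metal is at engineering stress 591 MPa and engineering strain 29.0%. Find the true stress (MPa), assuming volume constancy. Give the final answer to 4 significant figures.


sigma_true = sigma_eng * (1 + epsilon_eng)
sigma_true = 591 * (1 + 0.29)
sigma_true = 762.4 MPa


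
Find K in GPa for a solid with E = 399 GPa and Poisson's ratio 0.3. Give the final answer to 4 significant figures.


K = E / (3*(1-2*nu))
K = 399 / (3*(1-2*0.3))
K = 332.5 GPa


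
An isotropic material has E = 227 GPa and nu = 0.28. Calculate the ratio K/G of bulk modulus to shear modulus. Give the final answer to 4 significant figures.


G = E / (2*(1+nu))
G = 227 / (2*(1+0.28)) = 88.6719 GPa
K = E / (3*(1-2*nu))
K = 227 / (3*(1-2*0.28)) = 171.97 GPa
K/G = 171.97 / 88.6719 = 1.939


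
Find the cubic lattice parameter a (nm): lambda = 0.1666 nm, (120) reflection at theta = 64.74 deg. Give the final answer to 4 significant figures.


d = lambda / (2*sin(theta))
d = 0.1666 / (2*sin(64.74 deg))
d = 0.0921072 nm
a = d * sqrt(h^2+k^2+l^2) = 0.0921072 * sqrt(5)
a = 0.206 nm


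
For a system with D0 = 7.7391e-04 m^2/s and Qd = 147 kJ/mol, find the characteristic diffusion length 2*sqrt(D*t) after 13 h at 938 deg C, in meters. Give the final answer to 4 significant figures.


Step 1: D = D0 * exp(-Qd/(R*T))
T = 1211.15 K
D = 7.7391e-04 * exp(-147e3 / (8.314 * 1211.15)) = 3.53692e-10 m^2/s
Step 2: L = 2*sqrt(D*t)
t = 13 h = 46800 s
L = 2*sqrt(3.53692e-10 * 46800) = 8.137e-03 m


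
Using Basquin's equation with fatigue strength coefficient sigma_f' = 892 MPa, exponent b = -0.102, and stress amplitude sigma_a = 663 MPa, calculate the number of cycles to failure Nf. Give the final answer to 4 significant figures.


sigma_a = sigma_f' * (2*Nf)^b
2*Nf = (sigma_a / sigma_f')^(1/b)
2*Nf = (663 / 892)^(1/-0.102)
2*Nf = 18.3336
Nf = 9.167 cycles


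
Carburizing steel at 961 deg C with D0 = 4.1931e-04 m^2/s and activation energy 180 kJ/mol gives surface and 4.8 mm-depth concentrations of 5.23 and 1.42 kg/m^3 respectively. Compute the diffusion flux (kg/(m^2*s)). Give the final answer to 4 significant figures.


Step 1: D = D0 * exp(-Qd/(R*T))
T = 961 + 273.15 = 1234.15 K
D = 4.1931e-04 * exp(-180e3 / (8.314 * 1234.15)) = 1.00895e-11 m^2/s
Step 2: J = D * (C1 - C2) / dx
J = 1.00895e-11 * (5.23 - 1.42) / 4.8e-03
J = 8.009e-09 kg/(m^2*s)
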